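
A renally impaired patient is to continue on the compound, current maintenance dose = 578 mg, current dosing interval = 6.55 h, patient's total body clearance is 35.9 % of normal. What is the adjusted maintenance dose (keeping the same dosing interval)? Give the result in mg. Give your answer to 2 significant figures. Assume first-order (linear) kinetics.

210 mg

To keep the same average steady-state level, dosing rate must scale with clearance.
CL ratio = 35.9 / 100 = 0.3590
New dose (same interval) = 578 × 0.3590 = 207.5 mg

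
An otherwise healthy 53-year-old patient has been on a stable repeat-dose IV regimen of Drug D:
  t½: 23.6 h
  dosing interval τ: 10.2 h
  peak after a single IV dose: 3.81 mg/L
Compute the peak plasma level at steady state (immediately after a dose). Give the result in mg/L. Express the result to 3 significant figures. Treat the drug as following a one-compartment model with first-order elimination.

k = ln2 / t½ = 0.693147 / 23.6 = 0.02937 h⁻¹
e^(−kτ) = e^(−0.02937 × 10.2) = 0.7411
Accumulation ratio R = 1 / (1 − e^(−kτ)) = 1 / (1 − 0.7411) = 3.862
Steady-state peak = C₀ × R = 3.81 × 3.862 = 14.71 mg/L

14.7 mg/L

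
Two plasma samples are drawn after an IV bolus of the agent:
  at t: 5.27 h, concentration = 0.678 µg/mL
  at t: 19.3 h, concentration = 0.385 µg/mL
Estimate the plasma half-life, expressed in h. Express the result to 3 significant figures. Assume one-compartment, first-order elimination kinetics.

k = ln(C₁/C₂) / (t₂ − t₁) = ln(0.678/0.385) / (19.3 − 5.27)
  = 0.5659 / 14.03 = 0.04033 h⁻¹
t½ = ln2 / k = 0.693147 / 0.04033 = 17.19 h

17.2 h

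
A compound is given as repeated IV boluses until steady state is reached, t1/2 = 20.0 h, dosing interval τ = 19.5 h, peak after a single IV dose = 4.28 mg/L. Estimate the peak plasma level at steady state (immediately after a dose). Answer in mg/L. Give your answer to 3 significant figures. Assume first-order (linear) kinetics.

8.71 mg/L

k = ln2 / t½ = 0.693147 / 20.0 = 0.03466 h⁻¹
e^(−kτ) = e^(−0.03466 × 19.5) = 0.5087
Accumulation ratio R = 1 / (1 − e^(−kτ)) = 1 / (1 − 0.5087) = 2.035
Steady-state peak = C₀ × R = 4.28 × 2.035 = 8.710 mg/L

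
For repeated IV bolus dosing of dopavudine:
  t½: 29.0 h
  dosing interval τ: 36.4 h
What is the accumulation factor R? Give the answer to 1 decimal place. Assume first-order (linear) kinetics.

k = ln2 / t½ = 0.693147 / 29.0 = 0.02390 h⁻¹
e^(−kτ) = e^(−0.02390 × 36.4) = 0.4190
Accumulation ratio R = 1 / (1 − e^(−kτ)) = 1 / (1 − 0.4190) = 1.721

1.7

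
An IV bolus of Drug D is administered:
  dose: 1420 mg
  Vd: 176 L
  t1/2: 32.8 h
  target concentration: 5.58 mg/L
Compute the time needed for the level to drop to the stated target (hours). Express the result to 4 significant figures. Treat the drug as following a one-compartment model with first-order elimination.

17.45 h

C₀ = Dose / Vd = 1420 / 176 = 8.068 mg/L
k = ln2 / t½ = 0.693147 / 32.8 = 0.02113 h⁻¹
t = ln(C₀ / C) / k = ln(8.068 / 5.58) / 0.02113
  = ln(1.446) / 0.02113 = 0.3688 / 0.02113 = 17.45 h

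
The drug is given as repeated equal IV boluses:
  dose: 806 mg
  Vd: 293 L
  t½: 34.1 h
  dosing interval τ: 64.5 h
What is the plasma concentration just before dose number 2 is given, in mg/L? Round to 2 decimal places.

0.74 mg/L

C₀ per dose = Dose / Vd = 806 / 293 = 2.751 mg/L
k = ln2 / t½ = 0.693147 / 34.1 = 0.02033 h⁻¹
Fraction remaining after one interval: r = e^(−kτ) = e^(−0.02033 × 64.5) = 0.2695
Before dose 2, 1 dose has been given (aged 1τ).
C_trough = C₀ × r = 2.751 × 0.2695 = 0.7414 mg/L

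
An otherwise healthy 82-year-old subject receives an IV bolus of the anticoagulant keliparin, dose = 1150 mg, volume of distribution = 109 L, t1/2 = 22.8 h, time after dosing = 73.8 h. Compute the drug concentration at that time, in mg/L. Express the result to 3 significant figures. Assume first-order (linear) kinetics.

C₀ = Dose / Vd = 1150 / 109 = 10.55 mg/L
k = ln2 / t½ = 0.693147 / 22.8 = 0.03040 h⁻¹
C = C₀ · e^(−k·t) = 10.55 × e^(−0.03040 × 73.8)
  = 10.55 × 0.1061 = 1.119 mg/L

1.12 mg/L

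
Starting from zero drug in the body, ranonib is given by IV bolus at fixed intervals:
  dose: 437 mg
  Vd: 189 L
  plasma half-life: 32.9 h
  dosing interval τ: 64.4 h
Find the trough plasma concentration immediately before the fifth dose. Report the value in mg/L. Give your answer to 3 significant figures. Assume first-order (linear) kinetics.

C₀ per dose = Dose / Vd = 437 / 189 = 2.312 mg/L
k = ln2 / t½ = 0.693147 / 32.9 = 0.02107 h⁻¹
Fraction remaining after one interval: r = e^(−kτ) = e^(−0.02107 × 64.4) = 0.2575
Before dose 5, 4 doses have been given (aged 1τ, 2τ, 3τ, 4τ).
C_trough = C₀ × (r + r² + … + r^4) = C₀ × r(1−r^4)/(1−r)
        = 2.312 × 0.2575 × (1 − 0.004397) / (1 − 0.2575) = 0.7983 mg/L

0.798 mg/L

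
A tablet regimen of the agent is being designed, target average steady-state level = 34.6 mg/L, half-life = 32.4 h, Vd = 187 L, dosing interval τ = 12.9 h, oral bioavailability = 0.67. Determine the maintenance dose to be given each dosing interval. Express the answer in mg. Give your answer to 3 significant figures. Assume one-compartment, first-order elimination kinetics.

k = ln2 / t½ = 0.693147 / 32.4 = 0.02139 h⁻¹
CL = k × Vd = 0.02139 × 187 = 4.000 L/h
At steady state, F × (Dose/τ) = Css × CL.
Dose = Css × CL × τ / F = 34.6 × 4.000 × 12.9 / 0.67 = 2665 mg

2670 mg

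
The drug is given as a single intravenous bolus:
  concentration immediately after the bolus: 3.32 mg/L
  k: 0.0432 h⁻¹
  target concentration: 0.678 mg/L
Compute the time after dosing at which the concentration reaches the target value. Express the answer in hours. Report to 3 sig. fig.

t = ln(C₀ / C) / k = ln(3.320 / 0.678) / 0.04320
  = ln(4.897) / 0.04320 = 1.589 / 0.04320 = 36.78 h

36.8 h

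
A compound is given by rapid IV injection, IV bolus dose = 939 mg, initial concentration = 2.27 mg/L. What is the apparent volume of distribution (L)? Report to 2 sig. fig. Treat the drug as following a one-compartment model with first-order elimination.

410 L

Vd = Dose / C₀ = 939.0 / 2.27 = 413.7 L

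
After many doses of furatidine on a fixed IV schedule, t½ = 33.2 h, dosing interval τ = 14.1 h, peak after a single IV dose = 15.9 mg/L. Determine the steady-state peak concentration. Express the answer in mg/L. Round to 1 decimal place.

k = ln2 / t½ = 0.693147 / 33.2 = 0.02088 h⁻¹
e^(−kτ) = e^(−0.02088 × 14.1) = 0.7450
Accumulation ratio R = 1 / (1 − e^(−kτ)) = 1 / (1 − 0.7450) = 3.922
Steady-state peak = C₀ × R = 15.9 × 3.922 = 62.36 mg/L

62.4 mg/L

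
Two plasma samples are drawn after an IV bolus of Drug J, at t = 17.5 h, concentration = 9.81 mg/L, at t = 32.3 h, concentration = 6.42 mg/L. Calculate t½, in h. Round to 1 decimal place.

24.2 h

k = ln(C₁/C₂) / (t₂ − t₁) = ln(9.81/6.42) / (32.3 − 17.5)
  = 0.4240 / 14.80 = 0.02865 h⁻¹
t½ = ln2 / k = 0.693147 / 0.02865 = 24.19 h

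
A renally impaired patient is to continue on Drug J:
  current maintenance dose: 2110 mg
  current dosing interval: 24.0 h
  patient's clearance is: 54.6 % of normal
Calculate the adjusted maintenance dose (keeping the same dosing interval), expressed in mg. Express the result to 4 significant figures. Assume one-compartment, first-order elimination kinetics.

1152 mg

To keep the same average steady-state level, dosing rate must scale with clearance.
CL ratio = 54.6 / 100 = 0.5460
New dose (same interval) = 2110 × 0.5460 = 1152 mg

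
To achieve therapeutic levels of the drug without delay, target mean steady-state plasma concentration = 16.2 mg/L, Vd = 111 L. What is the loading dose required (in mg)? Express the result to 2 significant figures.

1800 mg

LD = Css × Vd = 16.2 × 111 = 1798 mg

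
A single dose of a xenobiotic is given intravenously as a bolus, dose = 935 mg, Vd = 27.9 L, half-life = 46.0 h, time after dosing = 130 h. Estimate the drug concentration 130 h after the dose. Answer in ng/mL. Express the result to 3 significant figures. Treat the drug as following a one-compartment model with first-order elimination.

C₀ = Dose / Vd = 935.0 / 27.9 = 33.51 mg/L
k = ln2 / t½ = 0.693147 / 46.0 = 0.01507 h⁻¹
C = C₀ · e^(−k·t) = 33.51 × e^(−0.01507 × 130)
  = 33.51 × 0.1410 = 4.725 mg/L
Convert: 4.725 mg/L × 1000 = 4725 ng/mL

4730 ng/mL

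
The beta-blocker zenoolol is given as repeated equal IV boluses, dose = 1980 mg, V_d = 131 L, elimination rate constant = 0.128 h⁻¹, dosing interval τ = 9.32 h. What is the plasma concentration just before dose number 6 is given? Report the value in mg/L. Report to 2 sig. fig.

6.6 mg/L

C₀ per dose = Dose / Vd = 1980 / 131 = 15.11 mg/L
Fraction remaining after one interval: r = e^(−kτ) = e^(−0.1280 × 9.32) = 0.3033
Before dose 6, 5 doses have been given (aged 1τ, 2τ, 3τ, 4τ, 5τ).
C_trough = C₀ × (r + r² + … + r^5) = C₀ × r(1−r^5)/(1−r)
        = 15.11 × 0.3033 × (1 − 0.002567) / (1 − 0.3033) = 6.561 mg/L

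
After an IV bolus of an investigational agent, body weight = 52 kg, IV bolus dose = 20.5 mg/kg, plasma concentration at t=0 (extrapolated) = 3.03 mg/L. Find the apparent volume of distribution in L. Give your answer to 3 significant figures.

Dose = 20.5 × 52 = 1066 mg
Vd = Dose / C₀ = 1066 / 3.03 = 351.8 L

352 L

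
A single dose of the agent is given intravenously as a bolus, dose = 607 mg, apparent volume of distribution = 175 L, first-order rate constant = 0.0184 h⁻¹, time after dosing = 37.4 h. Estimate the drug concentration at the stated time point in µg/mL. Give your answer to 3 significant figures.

C₀ = Dose / Vd = 607.0 / 175 = 3.469 mg/L
C = C₀ · e^(−k·t) = 3.469 × e^(−0.01840 × 37.4)
  = 3.469 × 0.5025 = 1.743 mg/L
(1.743 mg/L = 1.743 µg/mL)

1.74 µg/mL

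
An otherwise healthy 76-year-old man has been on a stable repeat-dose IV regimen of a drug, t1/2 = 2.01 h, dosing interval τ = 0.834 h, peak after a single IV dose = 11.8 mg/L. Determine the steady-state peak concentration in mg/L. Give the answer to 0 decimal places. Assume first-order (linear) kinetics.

k = ln2 / t½ = 0.693147 / 2.01 = 0.3448 h⁻¹
e^(−kτ) = e^(−0.3448 × 0.834) = 0.7501
Accumulation ratio R = 1 / (1 − e^(−kτ)) = 1 / (1 − 0.7501) = 4.002
Steady-state peak = C₀ × R = 11.8 × 4.002 = 47.22 mg/L

47 mg/L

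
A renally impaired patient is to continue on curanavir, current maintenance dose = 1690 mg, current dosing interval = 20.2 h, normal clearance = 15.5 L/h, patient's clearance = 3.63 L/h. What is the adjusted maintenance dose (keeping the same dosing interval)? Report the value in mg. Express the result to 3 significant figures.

To keep the same average steady-state level, dosing rate must scale with clearance.
CL ratio = 3.63 / 15.5 = 0.2342
New dose (same interval) = 1690 × 0.2342 = 395.8 mg

396 mg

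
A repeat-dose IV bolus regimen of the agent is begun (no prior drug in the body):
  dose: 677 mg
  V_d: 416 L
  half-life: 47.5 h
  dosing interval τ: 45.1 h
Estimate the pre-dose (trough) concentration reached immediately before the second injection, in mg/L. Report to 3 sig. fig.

0.843 mg/L

C₀ per dose = Dose / Vd = 677 / 416 = 1.627 mg/L
k = ln2 / t½ = 0.693147 / 47.5 = 0.01459 h⁻¹
Fraction remaining after one interval: r = e^(−kτ) = e^(−0.01459 × 45.1) = 0.5179
Before dose 2, 1 dose has been given (aged 1τ).
C_trough = C₀ × r = 1.627 × 0.5179 = 0.8426 mg/L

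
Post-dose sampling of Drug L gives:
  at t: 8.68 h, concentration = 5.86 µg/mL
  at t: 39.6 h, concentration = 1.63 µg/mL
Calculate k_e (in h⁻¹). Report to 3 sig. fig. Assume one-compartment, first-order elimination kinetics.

0.0414 h⁻¹

k = ln(C₁/C₂) / (t₂ − t₁) = ln(5.86/1.63) / (39.6 − 8.68)
  = 1.280 / 30.92 = 0.04140 h⁻¹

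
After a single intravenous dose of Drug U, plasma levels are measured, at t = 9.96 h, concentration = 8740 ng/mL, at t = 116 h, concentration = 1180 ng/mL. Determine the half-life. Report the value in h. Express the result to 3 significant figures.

36.7 h

k = ln(C₁/C₂) / (t₂ − t₁) = ln(8740/1180) / (116 − 9.96)
  = 2.002 / 106.0 = 0.01889 h⁻¹
t½ = ln2 / k = 0.693147 / 0.01889 = 36.69 h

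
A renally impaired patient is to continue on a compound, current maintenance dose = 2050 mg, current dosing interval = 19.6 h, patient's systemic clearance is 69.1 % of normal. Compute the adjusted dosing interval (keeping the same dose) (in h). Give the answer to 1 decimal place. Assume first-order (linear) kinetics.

28.4 h

To keep the same average steady-state level, dosing rate must scale with clearance.
CL ratio = 69.1 / 100 = 0.6910
New interval (same dose) = 19.6 / 0.6910 = 28.36 h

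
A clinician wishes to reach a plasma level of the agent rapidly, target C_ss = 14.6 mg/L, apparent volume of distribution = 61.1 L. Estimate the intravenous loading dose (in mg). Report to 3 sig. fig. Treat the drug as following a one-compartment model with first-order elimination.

LD = Css × Vd = 14.6 × 61.1 = 892.1 mg

892 mg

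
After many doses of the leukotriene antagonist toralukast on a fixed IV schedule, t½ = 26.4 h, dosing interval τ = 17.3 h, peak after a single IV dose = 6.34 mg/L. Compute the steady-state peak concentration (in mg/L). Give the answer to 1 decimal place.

k = ln2 / t½ = 0.693147 / 26.4 = 0.02626 h⁻¹
e^(−kτ) = e^(−0.02626 × 17.3) = 0.6349
Accumulation ratio R = 1 / (1 − e^(−kτ)) = 1 / (1 − 0.6349) = 2.739
Steady-state peak = C₀ × R = 6.34 × 2.739 = 17.37 mg/L

17.4 mg/L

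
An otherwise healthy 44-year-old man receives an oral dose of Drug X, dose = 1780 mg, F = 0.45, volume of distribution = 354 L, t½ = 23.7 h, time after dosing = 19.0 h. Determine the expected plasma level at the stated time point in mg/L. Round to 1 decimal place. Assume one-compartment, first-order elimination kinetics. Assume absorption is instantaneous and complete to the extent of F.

1.3 mg/L

Amount reaching circulation = F × Dose = 0.45 × 1780 = 801.0 mg
C₀ = F·Dose / Vd = 801.0 / 354 = 2.263 mg/L
k = ln2 / t½ = 0.693147 / 23.7 = 0.02925 h⁻¹
C = C₀ · e^(−k·t) = 2.263 × e^(−0.02925 × 19.0)
  = 2.263 × 0.5736 = 1.298 mg/L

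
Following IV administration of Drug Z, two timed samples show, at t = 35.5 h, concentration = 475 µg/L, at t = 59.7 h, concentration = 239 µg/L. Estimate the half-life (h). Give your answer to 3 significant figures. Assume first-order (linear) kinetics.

k = ln(C₁/C₂) / (t₂ − t₁) = ln(475/239) / (59.7 − 35.5)
  = 0.6869 / 24.20 = 0.02838 h⁻¹
t½ = ln2 / k = 0.693147 / 0.02838 = 24.42 h

24.4 h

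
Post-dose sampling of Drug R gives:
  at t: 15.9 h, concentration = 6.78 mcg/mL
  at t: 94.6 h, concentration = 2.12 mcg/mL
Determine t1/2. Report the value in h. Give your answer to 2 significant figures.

k = ln(C₁/C₂) / (t₂ − t₁) = ln(6.78/2.12) / (94.6 − 15.9)
  = 1.163 / 78.70 = 0.01478 h⁻¹
t½ = ln2 / k = 0.693147 / 0.01478 = 46.90 h

47 h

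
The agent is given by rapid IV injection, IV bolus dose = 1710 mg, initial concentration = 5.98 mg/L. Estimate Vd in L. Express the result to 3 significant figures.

Vd = Dose / C₀ = 1710 / 5.98 = 286.0 L

286 L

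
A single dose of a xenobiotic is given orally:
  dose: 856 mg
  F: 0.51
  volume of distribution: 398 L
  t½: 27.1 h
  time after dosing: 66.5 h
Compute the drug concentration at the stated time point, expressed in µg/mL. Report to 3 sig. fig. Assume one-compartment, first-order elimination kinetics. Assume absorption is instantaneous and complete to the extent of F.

Amount reaching circulation = F × Dose = 0.51 × 856.0 = 436.6 mg
C₀ = F·Dose / Vd = 436.6 / 398 = 1.097 mg/L
k = ln2 / t½ = 0.693147 / 27.1 = 0.02558 h⁻¹
C = C₀ · e^(−k·t) = 1.097 × e^(−0.02558 × 66.5)
  = 1.097 × 0.1825 = 0.2002 mg/L
(0.2002 mg/L = 0.2002 µg/mL)

0.200 µg/mL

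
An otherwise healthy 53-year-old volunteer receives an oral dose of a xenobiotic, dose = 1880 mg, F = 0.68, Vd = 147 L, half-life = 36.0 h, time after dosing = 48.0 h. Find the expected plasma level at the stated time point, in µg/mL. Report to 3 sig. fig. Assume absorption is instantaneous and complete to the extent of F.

Amount reaching circulation = F × Dose = 0.68 × 1880 = 1278 mg
C₀ = F·Dose / Vd = 1278 / 147 = 8.694 mg/L
k = ln2 / t½ = 0.693147 / 36.0 = 0.01925 h⁻¹
C = C₀ · e^(−k·t) = 8.694 × e^(−0.01925 × 48.0)
  = 8.694 × 0.3969 = 3.451 mg/L
(3.451 mg/L = 3.451 µg/mL)

3.45 µg/mL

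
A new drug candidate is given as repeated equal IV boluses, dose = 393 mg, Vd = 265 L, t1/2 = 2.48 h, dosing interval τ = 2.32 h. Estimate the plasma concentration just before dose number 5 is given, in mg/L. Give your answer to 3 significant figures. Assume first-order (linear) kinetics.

C₀ per dose = Dose / Vd = 393 / 265 = 1.483 mg/L
k = ln2 / t½ = 0.693147 / 2.48 = 0.2795 h⁻¹
Fraction remaining after one interval: r = e^(−kτ) = e^(−0.2795 × 2.32) = 0.5229
Before dose 5, 4 doses have been given (aged 1τ, 2τ, 3τ, 4τ).
C_trough = C₀ × (r + r² + … + r^4) = C₀ × r(1−r^4)/(1−r)
        = 1.483 × 0.5229 × (1 − 0.07476) / (1 − 0.5229) = 1.504 mg/L

1.50 mg/L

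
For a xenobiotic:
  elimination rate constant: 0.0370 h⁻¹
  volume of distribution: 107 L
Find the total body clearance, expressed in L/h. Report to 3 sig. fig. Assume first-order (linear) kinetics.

3.96 L/h

CL = k × Vd = 0.0370 × 107 = 3.959 L/h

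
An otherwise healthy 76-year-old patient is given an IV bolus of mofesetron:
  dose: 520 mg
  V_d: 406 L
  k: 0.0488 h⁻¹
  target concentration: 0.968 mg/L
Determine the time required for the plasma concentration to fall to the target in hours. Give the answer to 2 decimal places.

5.74 h

C₀ = Dose / Vd = 520.0 / 406 = 1.281 mg/L
t = ln(C₀ / C) / k = ln(1.281 / 0.968) / 0.04880
  = ln(1.323) / 0.04880 = 0.2799 / 0.04880 = 5.736 h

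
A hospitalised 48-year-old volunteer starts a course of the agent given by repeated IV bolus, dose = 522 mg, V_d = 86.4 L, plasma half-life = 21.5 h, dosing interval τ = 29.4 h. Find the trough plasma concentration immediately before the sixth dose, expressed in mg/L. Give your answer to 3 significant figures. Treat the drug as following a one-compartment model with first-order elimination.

C₀ per dose = Dose / Vd = 522 / 86.4 = 6.042 mg/L
k = ln2 / t½ = 0.693147 / 21.5 = 0.03224 h⁻¹
Fraction remaining after one interval: r = e^(−kτ) = e^(−0.03224 × 29.4) = 0.3876
Before dose 6, 5 doses have been given (aged 1τ, 2τ, 3τ, 4τ, 5τ).
C_trough = C₀ × (r + r² + … + r^5) = C₀ × r(1−r^5)/(1−r)
        = 6.042 × 0.3876 × (1 − 0.008748) / (1 − 0.3876) = 3.791 mg/L

3.79 mg/L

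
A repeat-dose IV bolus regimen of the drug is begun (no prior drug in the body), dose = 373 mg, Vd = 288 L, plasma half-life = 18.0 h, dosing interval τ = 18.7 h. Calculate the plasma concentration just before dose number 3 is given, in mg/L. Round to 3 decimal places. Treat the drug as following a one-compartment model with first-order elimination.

C₀ per dose = Dose / Vd = 373 / 288 = 1.295 mg/L
k = ln2 / t½ = 0.693147 / 18.0 = 0.03851 h⁻¹
Fraction remaining after one interval: r = e^(−kτ) = e^(−0.03851 × 18.7) = 0.4867
Before dose 3, 2 doses have been given (aged 1τ, 2τ).
C_trough = C₀ × (r + r²) = 1.295 × (0.4867 + 0.2369) = 0.9371 mg/L

0.937 mg/L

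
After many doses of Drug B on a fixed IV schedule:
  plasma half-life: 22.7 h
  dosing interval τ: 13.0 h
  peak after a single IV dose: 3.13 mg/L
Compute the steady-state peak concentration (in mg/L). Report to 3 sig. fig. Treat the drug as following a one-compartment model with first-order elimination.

k = ln2 / t½ = 0.693147 / 22.7 = 0.03054 h⁻¹
e^(−kτ) = e^(−0.03054 × 13.0) = 0.6723
Accumulation ratio R = 1 / (1 − e^(−kτ)) = 1 / (1 − 0.6723) = 3.052
Steady-state peak = C₀ × R = 3.13 × 3.052 = 9.553 mg/L

9.55 mg/L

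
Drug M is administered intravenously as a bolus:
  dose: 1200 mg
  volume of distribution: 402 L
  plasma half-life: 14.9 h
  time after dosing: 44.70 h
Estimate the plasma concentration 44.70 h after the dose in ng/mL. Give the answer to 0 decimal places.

C₀ = Dose / Vd = 1200 / 402 = 2.985 mg/L
k = ln2 / t½ = 0.693147 / 14.9 = 0.04652 h⁻¹
t / t½ = 44.70 / 14.9 = 3 half-lives
C = C₀ × (1/2)^3 = 2.985 × 0.1250 = 0.3731 mg/L
Convert: 0.3731 mg/L × 1000 = 373.1 ng/mL

373 ng/mL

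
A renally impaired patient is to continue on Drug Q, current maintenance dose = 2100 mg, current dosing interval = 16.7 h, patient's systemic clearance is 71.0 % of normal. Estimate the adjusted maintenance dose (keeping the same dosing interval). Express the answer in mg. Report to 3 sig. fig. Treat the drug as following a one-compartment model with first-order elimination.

To keep the same average steady-state level, dosing rate must scale with clearance.
CL ratio = 71.0 / 100 = 0.7100
New dose (same interval) = 2100 × 0.7100 = 1491 mg

1490 mg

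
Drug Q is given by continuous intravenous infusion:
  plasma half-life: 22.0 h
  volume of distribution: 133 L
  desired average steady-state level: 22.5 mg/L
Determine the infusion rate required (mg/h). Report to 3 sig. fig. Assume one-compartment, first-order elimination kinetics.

94.3 mg/h

k = ln2 / t½ = 0.693147 / 22.0 = 0.03151 h⁻¹
CL = k × Vd = 0.03151 × 133 = 4.191 L/h
At steady state, infusion rate R₀ = Css × CL = 22.5 × 4.191 = 94.30 mg/h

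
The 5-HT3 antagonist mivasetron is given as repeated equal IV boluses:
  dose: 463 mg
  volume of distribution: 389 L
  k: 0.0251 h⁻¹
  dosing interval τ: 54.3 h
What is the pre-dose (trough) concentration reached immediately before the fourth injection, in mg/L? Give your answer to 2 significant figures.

0.40 mg/L

C₀ per dose = Dose / Vd = 463 / 389 = 1.190 mg/L
Fraction remaining after one interval: r = e^(−kτ) = e^(−0.02510 × 54.3) = 0.2559
Before dose 4, 3 doses have been given (aged 1τ, 2τ, 3τ).
C_trough = C₀ × (r + r² + … + r^3) = C₀ × r(1−r^3)/(1−r)
        = 1.190 × 0.2559 × (1 − 0.01676) / (1 − 0.2559) = 0.4024 mg/L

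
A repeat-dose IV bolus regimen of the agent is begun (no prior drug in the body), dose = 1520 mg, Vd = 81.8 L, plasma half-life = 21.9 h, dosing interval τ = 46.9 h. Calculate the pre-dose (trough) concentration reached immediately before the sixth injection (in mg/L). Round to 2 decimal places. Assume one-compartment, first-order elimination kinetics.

C₀ per dose = Dose / Vd = 1520 / 81.8 = 18.58 mg/L
k = ln2 / t½ = 0.693147 / 21.9 = 0.03165 h⁻¹
Fraction remaining after one interval: r = e^(−kτ) = e^(−0.03165 × 46.9) = 0.2266
Before dose 6, 5 doses have been given (aged 1τ, 2τ, 3τ, 4τ, 5τ).
C_trough = C₀ × (r + r² + … + r^5) = C₀ × r(1−r^5)/(1−r)
        = 18.58 × 0.2266 × (1 − 0.0005974) / (1 − 0.2266) = 5.441 mg/L

5.44 mg/L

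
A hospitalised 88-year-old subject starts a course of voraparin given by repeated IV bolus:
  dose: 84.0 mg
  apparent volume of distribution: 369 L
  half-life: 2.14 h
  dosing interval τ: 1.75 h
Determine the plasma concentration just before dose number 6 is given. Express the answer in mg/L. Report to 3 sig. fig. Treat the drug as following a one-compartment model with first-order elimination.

0.281 mg/L

C₀ per dose = Dose / Vd = 84.0 / 369 = 0.2276 mg/L
k = ln2 / t½ = 0.693147 / 2.14 = 0.3239 h⁻¹
Fraction remaining after one interval: r = e^(−kτ) = e^(−0.3239 × 1.75) = 0.5673
Before dose 6, 5 doses have been given (aged 1τ, 2τ, 3τ, 4τ, 5τ).
C_trough = C₀ × (r + r² + … + r^5) = C₀ × r(1−r^5)/(1−r)
        = 0.2276 × 0.5673 × (1 − 0.05876) / (1 − 0.5673) = 0.2809 mg/L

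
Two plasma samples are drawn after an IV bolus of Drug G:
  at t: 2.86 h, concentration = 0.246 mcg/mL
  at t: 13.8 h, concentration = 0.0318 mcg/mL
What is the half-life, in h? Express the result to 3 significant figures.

k = ln(C₁/C₂) / (t₂ − t₁) = ln(0.246/0.0318) / (13.8 − 2.86)
  = 2.046 / 10.94 = 0.1870 h⁻¹
t½ = ln2 / k = 0.693147 / 0.1870 = 3.707 h

3.71 h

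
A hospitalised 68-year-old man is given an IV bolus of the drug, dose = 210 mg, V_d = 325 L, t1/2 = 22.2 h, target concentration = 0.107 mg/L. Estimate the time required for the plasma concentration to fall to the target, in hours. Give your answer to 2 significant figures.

C₀ = Dose / Vd = 210.0 / 325 = 0.6462 mg/L
k = ln2 / t½ = 0.693147 / 22.2 = 0.03122 h⁻¹
t = ln(C₀ / C) / k = ln(0.6462 / 0.107) / 0.03122
  = ln(6.039) / 0.03122 = 1.798 / 0.03122 = 57.59 h

58 h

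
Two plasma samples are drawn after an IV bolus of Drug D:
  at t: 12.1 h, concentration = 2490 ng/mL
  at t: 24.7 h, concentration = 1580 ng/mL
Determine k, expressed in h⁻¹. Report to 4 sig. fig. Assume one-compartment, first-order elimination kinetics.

0.03610 h⁻¹

k = ln(C₁/C₂) / (t₂ − t₁) = ln(2490/1580) / (24.7 − 12.1)
  = 0.4549 / 12.60 = 0.03610 h⁻¹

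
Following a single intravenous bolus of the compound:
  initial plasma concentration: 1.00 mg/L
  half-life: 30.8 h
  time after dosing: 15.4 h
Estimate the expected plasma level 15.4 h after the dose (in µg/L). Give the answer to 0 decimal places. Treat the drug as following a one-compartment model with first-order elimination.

707 µg/L

k = ln2 / t½ = 0.693147 / 30.8 = 0.02250 h⁻¹
C = C₀ · e^(−k·t) = 1.000 × e^(−0.02250 × 15.4)
  = 1.000 × 0.7072 = 0.7072 mg/L
Convert: 0.7072 mg/L × 1000 = 707.2 µg/L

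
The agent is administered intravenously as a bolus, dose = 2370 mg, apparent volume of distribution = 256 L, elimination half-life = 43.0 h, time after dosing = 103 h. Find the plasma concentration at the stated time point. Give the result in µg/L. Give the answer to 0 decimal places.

1760 µg/L

C₀ = Dose / Vd = 2370 / 256 = 9.258 mg/L
k = ln2 / t½ = 0.693147 / 43.0 = 0.01612 h⁻¹
C = C₀ · e^(−k·t) = 9.258 × e^(−0.01612 × 103)
  = 9.258 × 0.1901 = 1.760 mg/L
Convert: 1.760 mg/L × 1000 = 1760 µg/L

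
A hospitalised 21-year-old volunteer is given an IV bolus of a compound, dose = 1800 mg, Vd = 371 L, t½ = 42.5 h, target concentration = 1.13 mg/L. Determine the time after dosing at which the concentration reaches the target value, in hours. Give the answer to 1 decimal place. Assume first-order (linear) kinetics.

89.3 h

C₀ = Dose / Vd = 1800 / 371 = 4.852 mg/L
k = ln2 / t½ = 0.693147 / 42.5 = 0.01631 h⁻¹
t = ln(C₀ / C) / k = ln(4.852 / 1.13) / 0.01631
  = ln(4.294) / 0.01631 = 1.457 / 0.01631 = 89.33 h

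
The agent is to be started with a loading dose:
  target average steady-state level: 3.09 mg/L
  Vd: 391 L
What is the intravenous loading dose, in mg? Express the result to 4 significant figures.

1208 mg

LD = Css × Vd = 3.09 × 391 = 1208 mg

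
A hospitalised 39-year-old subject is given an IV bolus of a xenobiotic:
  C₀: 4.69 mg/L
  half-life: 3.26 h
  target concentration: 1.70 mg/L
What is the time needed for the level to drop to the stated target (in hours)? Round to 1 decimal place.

k = ln2 / t½ = 0.693147 / 3.26 = 0.2126 h⁻¹
t = ln(C₀ / C) / k = ln(4.690 / 1.70) / 0.2126
  = ln(2.759) / 0.2126 = 1.015 / 0.2126 = 4.774 h

4.8 h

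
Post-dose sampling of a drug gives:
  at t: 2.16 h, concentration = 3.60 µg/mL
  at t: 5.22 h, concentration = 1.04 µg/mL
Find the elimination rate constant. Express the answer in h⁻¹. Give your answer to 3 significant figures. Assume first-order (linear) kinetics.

0.406 h⁻¹

k = ln(C₁/C₂) / (t₂ − t₁) = ln(3.60/1.04) / (5.22 − 2.16)
  = 1.242 / 3.060 = 0.4059 h⁻¹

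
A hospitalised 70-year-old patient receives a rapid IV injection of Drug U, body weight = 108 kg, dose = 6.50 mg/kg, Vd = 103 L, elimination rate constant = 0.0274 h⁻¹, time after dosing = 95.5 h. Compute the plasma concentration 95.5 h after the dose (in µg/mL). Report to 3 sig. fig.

Total dose = 6.50 × 108 = 702.0 mg
C₀ = Dose / Vd = 702.0 / 103 = 6.816 mg/L
C = C₀ · e^(−k·t) = 6.816 × e^(−0.02740 × 95.5)
  = 6.816 × 0.07304 = 0.4978 mg/L
(0.4978 mg/L = 0.4978 µg/mL)

0.498 µg/mL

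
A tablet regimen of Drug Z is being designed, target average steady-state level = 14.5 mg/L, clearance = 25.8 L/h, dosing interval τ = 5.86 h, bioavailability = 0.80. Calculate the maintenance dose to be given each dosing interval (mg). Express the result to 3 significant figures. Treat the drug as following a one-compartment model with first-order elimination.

At steady state, F × (Dose/τ) = Css × CL.
Dose = Css × CL × τ / F = 14.5 × 25.80 × 5.86 / 0.80 = 2740 mg

2740 mg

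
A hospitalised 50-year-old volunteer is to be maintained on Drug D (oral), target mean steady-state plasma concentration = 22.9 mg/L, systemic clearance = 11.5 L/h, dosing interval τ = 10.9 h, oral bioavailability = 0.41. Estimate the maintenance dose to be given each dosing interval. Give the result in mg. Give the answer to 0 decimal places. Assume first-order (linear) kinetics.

7001 mg

At steady state, F × (Dose/τ) = Css × CL.
Dose = Css × CL × τ / F = 22.9 × 11.50 × 10.9 / 0.41 = 7001 mg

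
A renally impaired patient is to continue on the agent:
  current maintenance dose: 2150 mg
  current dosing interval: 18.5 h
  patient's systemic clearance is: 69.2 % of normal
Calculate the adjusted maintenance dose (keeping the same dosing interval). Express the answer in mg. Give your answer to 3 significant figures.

1490 mg

To keep the same average steady-state level, dosing rate must scale with clearance.
CL ratio = 69.2 / 100 = 0.6920
New dose (same interval) = 2150 × 0.6920 = 1488 mg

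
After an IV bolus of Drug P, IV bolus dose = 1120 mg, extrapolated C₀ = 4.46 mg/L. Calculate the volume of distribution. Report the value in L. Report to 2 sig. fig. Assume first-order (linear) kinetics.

Vd = Dose / C₀ = 1120 / 4.46 = 251.1 L

250 L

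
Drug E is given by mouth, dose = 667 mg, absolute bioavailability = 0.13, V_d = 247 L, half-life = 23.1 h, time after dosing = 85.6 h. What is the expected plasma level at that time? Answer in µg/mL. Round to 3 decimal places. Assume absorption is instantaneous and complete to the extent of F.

0.027 µg/mL

Amount reaching circulation = F × Dose = 0.13 × 667.0 = 86.71 mg
C₀ = F·Dose / Vd = 86.71 / 247 = 0.3511 mg/L
k = ln2 / t½ = 0.693147 / 23.1 = 0.03001 h⁻¹
C = C₀ · e^(−k·t) = 0.3511 × e^(−0.03001 × 85.6)
  = 0.3511 × 0.07662 = 0.02690 mg/L
(0.02690 mg/L = 0.02690 µg/mL)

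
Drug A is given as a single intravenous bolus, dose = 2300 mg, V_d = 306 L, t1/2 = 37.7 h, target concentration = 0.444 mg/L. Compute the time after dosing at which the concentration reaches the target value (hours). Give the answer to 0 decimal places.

C₀ = Dose / Vd = 2300 / 306 = 7.516 mg/L
k = ln2 / t½ = 0.693147 / 37.7 = 0.01839 h⁻¹
t = ln(C₀ / C) / k = ln(7.516 / 0.444) / 0.01839
  = ln(16.93) / 0.01839 = 2.829 / 0.01839 = 153.8 h

154 h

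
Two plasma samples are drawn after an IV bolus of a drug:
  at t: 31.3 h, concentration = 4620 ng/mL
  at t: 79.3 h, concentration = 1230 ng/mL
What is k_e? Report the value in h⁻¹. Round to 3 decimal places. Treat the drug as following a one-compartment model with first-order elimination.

0.028 h⁻¹

k = ln(C₁/C₂) / (t₂ − t₁) = ln(4620/1230) / (79.3 − 31.3)
  = 1.323 / 48.00 = 0.02756 h⁻¹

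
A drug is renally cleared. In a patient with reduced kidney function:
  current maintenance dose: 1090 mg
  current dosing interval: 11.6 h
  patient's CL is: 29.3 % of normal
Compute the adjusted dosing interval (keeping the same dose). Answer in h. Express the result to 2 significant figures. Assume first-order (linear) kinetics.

40 h

To keep the same average steady-state level, dosing rate must scale with clearance.
CL ratio = 29.3 / 100 = 0.2930
New interval (same dose) = 11.6 / 0.2930 = 39.59 h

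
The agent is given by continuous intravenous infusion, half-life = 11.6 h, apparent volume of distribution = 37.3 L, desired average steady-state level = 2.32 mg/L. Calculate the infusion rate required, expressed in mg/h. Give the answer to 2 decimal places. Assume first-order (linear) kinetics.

5.17 mg/h

k = ln2 / t½ = 0.693147 / 11.6 = 0.05975 h⁻¹
CL = k × Vd = 0.05975 × 37.3 = 2.229 L/h
At steady state, infusion rate R₀ = Css × CL = 2.32 × 2.229 = 5.171 mg/h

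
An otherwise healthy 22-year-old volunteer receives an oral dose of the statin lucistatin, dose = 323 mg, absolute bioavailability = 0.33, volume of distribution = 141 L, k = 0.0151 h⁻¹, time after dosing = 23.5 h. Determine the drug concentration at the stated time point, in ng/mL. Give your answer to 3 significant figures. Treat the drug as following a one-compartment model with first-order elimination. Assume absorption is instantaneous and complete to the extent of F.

530 ng/mL

Amount reaching circulation = F × Dose = 0.33 × 323.0 = 106.6 mg
C₀ = F·Dose / Vd = 106.6 / 141 = 0.7560 mg/L
C = C₀ · e^(−k·t) = 0.7560 × e^(−0.01510 × 23.5)
  = 0.7560 × 0.7013 = 0.5302 mg/L
Convert: 0.5302 mg/L × 1000 = 530.2 ng/mL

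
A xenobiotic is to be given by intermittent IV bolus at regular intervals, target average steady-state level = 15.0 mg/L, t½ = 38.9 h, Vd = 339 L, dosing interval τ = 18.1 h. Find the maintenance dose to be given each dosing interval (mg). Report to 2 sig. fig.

1600 mg

k = ln2 / t½ = 0.693147 / 38.9 = 0.01782 h⁻¹
CL = k × Vd = 0.01782 × 339 = 6.041 L/h
At steady state, Dose/τ = Css × CL.
Dose = Css × CL × τ = 15.0 × 6.041 × 18.1 = 1640 mg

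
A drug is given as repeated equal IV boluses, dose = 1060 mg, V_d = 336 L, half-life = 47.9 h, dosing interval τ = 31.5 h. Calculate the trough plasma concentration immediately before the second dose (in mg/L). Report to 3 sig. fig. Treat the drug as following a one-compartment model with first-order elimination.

2.00 mg/L

C₀ per dose = Dose / Vd = 1060 / 336 = 3.155 mg/L
k = ln2 / t½ = 0.693147 / 47.9 = 0.01447 h⁻¹
Fraction remaining after one interval: r = e^(−kτ) = e^(−0.01447 × 31.5) = 0.6339
Before dose 2, 1 dose has been given (aged 1τ).
C_trough = C₀ × r = 3.155 × 0.6339 = 2.000 mg/L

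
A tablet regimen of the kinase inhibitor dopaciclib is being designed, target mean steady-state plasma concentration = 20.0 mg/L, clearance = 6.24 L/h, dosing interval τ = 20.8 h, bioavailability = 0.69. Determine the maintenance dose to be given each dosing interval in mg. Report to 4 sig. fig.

3762 mg

At steady state, F × (Dose/τ) = Css × CL.
Dose = Css × CL × τ / F = 20.0 × 6.240 × 20.8 / 0.69 = 3762 mg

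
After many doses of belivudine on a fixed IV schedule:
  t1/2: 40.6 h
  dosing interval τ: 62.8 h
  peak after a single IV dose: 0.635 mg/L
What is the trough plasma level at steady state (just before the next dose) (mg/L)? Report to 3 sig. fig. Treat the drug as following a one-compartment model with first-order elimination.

k = ln2 / t½ = 0.693147 / 40.6 = 0.01707 h⁻¹
e^(−kτ) = e^(−0.01707 × 62.8) = 0.3423
Accumulation ratio R = 1 / (1 − e^(−kτ)) = 1 / (1 − 0.3423) = 1.520
Steady-state trough = C₀ × R × e^(−kτ) = 0.635 × 1.520 × 0.3423 = 0.3304 mg/L

0.330 mg/L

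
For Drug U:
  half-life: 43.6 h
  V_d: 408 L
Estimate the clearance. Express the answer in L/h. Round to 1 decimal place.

6.5 L/h

k = ln2 / t½ = 0.693147 / 43.6 = 0.01590 h⁻¹
CL = k × Vd = 0.01590 × 408 = 6.487 L/h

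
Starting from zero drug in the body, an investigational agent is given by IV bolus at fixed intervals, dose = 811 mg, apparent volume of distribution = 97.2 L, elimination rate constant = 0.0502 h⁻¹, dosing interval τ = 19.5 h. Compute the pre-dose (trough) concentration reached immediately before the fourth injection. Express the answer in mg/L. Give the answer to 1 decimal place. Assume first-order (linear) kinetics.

C₀ per dose = Dose / Vd = 811 / 97.2 = 8.344 mg/L
Fraction remaining after one interval: r = e^(−kτ) = e^(−0.05020 × 19.5) = 0.3757
Before dose 4, 3 doses have been given (aged 1τ, 2τ, 3τ).
C_trough = C₀ × (r + r² + … + r^3) = C₀ × r(1−r^3)/(1−r)
        = 8.344 × 0.3757 × (1 − 0.05303) / (1 − 0.3757) = 4.755 mg/L

4.8 mg/L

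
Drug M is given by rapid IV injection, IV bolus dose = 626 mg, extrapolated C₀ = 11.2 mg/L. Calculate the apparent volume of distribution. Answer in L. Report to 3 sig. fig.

Vd = Dose / C₀ = 626.0 / 11.2 = 55.89 L

55.9 L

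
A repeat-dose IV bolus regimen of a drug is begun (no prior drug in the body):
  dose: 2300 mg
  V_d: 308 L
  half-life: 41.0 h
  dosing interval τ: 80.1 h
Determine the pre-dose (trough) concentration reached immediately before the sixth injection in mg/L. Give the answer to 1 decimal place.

2.6 mg/L

C₀ per dose = Dose / Vd = 2300 / 308 = 7.468 mg/L
k = ln2 / t½ = 0.693147 / 41.0 = 0.01691 h⁻¹
Fraction remaining after one interval: r = e^(−kτ) = e^(−0.01691 × 80.1) = 0.2581
Before dose 6, 5 doses have been given (aged 1τ, 2τ, 3τ, 4τ, 5τ).
C_trough = C₀ × (r + r² + … + r^5) = C₀ × r(1−r^5)/(1−r)
        = 7.468 × 0.2581 × (1 − 0.001145) / (1 − 0.2581) = 2.595 mg/L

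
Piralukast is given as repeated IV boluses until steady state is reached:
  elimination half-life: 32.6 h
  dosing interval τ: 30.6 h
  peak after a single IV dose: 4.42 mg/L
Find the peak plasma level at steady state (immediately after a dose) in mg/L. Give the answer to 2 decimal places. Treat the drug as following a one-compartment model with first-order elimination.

9.24 mg/L

k = ln2 / t½ = 0.693147 / 32.6 = 0.02126 h⁻¹
e^(−kτ) = e^(−0.02126 × 30.6) = 0.5218
Accumulation ratio R = 1 / (1 − e^(−kτ)) = 1 / (1 − 0.5218) = 2.091
Steady-state peak = C₀ × R = 4.42 × 2.091 = 9.242 mg/L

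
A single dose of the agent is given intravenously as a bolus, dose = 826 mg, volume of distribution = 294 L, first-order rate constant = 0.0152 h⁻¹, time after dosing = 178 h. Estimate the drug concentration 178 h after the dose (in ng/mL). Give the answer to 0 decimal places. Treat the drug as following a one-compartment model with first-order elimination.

188 ng/mL

C₀ = Dose / Vd = 826.0 / 294 = 2.810 mg/L
C = C₀ · e^(−k·t) = 2.810 × e^(−0.01520 × 178)
  = 2.810 × 0.06683 = 0.1878 mg/L
Convert: 0.1878 mg/L × 1000 = 187.8 ng/mL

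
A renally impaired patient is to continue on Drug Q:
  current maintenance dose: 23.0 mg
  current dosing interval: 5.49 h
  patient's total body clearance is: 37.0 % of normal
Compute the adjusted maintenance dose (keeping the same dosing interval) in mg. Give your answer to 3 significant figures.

8.51 mg

To keep the same average steady-state level, dosing rate must scale with clearance.
CL ratio = 37.0 / 100 = 0.3700
New dose (same interval) = 23.0 × 0.3700 = 8.510 mg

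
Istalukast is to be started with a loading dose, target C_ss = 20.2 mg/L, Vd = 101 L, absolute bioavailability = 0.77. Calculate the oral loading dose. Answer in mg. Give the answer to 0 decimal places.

LD = Css × Vd / F = 20.2 × 101 / 0.77 = 2650 mg

2650 mg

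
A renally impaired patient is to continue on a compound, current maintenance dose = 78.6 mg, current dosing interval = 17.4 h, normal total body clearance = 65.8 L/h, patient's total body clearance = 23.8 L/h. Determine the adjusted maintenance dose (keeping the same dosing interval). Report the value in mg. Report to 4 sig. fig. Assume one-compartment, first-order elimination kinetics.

To keep the same average steady-state level, dosing rate must scale with clearance.
CL ratio = 23.8 / 65.8 = 0.3617
New dose (same interval) = 78.6 × 0.3617 = 28.43 mg

28.43 mg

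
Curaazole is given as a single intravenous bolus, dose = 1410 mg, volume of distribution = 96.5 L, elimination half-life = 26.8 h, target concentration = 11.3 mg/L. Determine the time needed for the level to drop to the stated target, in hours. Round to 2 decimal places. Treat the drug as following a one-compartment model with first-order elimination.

9.94 h

C₀ = Dose / Vd = 1410 / 96.5 = 14.61 mg/L
k = ln2 / t½ = 0.693147 / 26.8 = 0.02586 h⁻¹
t = ln(C₀ / C) / k = ln(14.61 / 11.3) / 0.02586
  = ln(1.293) / 0.02586 = 0.2570 / 0.02586 = 9.938 h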